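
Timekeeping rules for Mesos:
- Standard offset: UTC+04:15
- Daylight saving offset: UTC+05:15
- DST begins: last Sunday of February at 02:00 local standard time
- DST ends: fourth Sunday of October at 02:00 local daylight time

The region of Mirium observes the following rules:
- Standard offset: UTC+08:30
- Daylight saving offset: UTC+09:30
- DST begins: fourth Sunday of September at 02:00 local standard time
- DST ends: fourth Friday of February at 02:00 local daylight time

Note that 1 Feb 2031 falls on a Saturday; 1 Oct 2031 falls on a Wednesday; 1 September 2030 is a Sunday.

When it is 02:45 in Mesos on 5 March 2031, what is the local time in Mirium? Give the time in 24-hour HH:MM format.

1 February 2031 is a Saturday, so Sundays fall on 2, 9, 16, 23; the last is February 23.
1 October 2031 is a Wednesday, so the first Sunday is October 5 and the fourth is October 26.
5 March 2031 lies within the daylight-saving period (23 February – 26 October), so Mesos is on daylight time, UTC+05:15.
02:45 Mesos − 5h15m = 21:30 UTC (rolling into the previous day, 4 March 2031).
1 September 2030 is a Sunday, so the first Sunday is September 1 and the fourth is September 22.
1 February 2031 is a Saturday, so the first Friday is February 7 and the fourth is February 28.
At the standard offset (UTC+08:30), 21:30 UTC + 8h30m = 06:00 Mirium standard time (rolling into the next day, 5 March 2031).
Daylight saving runs 22 September 2030 – 28 February 2031; the standard-time date in Mirium, 5 March 2031, is outside that window, so Mirium is on standard time at UTC+08:30.
21:30 UTC + 8h30m = 06:00 Mirium (rolling into the next day, 5 March 2031).

06:00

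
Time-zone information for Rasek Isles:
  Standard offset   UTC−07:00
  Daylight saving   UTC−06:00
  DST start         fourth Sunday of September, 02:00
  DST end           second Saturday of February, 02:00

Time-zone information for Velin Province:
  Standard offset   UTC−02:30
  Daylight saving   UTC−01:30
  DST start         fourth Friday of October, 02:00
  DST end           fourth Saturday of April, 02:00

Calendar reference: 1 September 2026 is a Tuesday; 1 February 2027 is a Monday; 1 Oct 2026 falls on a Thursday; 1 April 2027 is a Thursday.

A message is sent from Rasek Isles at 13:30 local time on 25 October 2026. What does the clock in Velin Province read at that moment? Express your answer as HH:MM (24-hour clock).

1 September 2026 is a Tuesday, so the first Sunday is September 6 and the fourth is September 27.
1 February 2027 is a Monday, so the first Saturday is February 6 and the second is February 13.
Daylight saving runs 27 September 2026 – 13 February 2027; 25 October 2026 is inside that window, so Rasek Isles is at UTC−06:00.
13:30 Rasek Isles + 6h = 19:30 UTC.
1 October 2026 is a Thursday, so the first Friday is October 2 and the fourth is October 23.
1 April 2027 is a Thursday, so the first Saturday is April 3 and the fourth is April 24.
At the standard offset (UTC−02:30), 19:30 UTC − 2h30m = 17:00 Velin Province standard time.
Daylight saving runs 23 October 2026 – 24 April 2027; the standard-time date in Velin Province, 25 October 2026, is inside that window, so Velin Province is at UTC−01:30.
19:30 UTC − 1h30m = 18:00 Velin Province.

18:00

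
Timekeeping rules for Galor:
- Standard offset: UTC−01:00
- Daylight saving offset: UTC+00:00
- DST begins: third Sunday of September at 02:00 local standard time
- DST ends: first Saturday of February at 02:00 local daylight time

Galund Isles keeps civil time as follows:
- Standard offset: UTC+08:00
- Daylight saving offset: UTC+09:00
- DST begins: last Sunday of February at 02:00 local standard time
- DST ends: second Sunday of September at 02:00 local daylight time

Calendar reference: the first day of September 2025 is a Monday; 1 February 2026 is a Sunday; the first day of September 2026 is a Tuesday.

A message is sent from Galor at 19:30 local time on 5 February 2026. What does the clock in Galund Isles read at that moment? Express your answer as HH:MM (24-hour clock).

03:30

1 September 2025 is a Monday, so the first Sunday is September 7 and the third is September 21.
1 February 2026 is a Sunday, so the first Saturday is February 7.
5 February 2026 lies within the daylight-saving period (21 September 2025 – 7 February 2026), so Galor is on daylight time, UTC+00:00.
19:30 Galor − 0h = 19:30 UTC.
1 February 2026 is a Sunday, so Sundays fall on 1, 8, 15, 22; the last is February 22.
1 September 2026 is a Tuesday, so the first Sunday is September 6 and the second is September 13.
At the standard offset (UTC+08:00), 19:30 UTC + 8h = 03:30 Galund Isles standard time (rolling into the next day, 6 February 2026).
The standard-time date in Galund Isles, 6 February 2026, does not fall between 22 February and 13 September, so daylight saving is not in effect and Galund Isles is at UTC+08:00.
19:30 UTC + 8h = 03:30 Galund Isles (rolling into the next day, 6 February 2026).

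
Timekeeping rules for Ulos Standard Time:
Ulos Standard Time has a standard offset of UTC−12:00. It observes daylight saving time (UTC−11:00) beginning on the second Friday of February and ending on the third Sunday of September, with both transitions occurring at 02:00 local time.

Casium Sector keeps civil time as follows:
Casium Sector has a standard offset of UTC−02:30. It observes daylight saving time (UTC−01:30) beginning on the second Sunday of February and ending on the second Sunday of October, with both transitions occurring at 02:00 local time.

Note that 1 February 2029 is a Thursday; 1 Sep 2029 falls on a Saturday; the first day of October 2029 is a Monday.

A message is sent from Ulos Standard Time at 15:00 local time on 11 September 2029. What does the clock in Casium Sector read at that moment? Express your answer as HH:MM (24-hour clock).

1 February 2029 is a Thursday, so the first Friday is February 2 and the second is February 9.
1 September 2029 is a Saturday, so the first Sunday is September 2 and the third is September 16.
11 September 2029 lies within the daylight-saving period (9 February – 16 September), so Ulos Standard Time is on daylight time, UTC−11:00.
15:00 Ulos Standard Time + 11h = 02:00 UTC (rolling into the next day, 12 September 2029).
1 February 2029 is a Thursday, so the first Sunday is February 4 and the second is February 11.
1 October 2029 is a Monday, so the first Sunday is October 7 and the second is October 14.
At the standard offset (UTC−02:30), 02:00 UTC − 2h30m = 23:30 Casium Sector standard time (rolling into the previous day, 11 September 2029).
Daylight saving runs 11 February – 14 October; the standard-time date in Casium Sector, 11 September 2029, is inside that window, so Casium Sector is at UTC−01:30.
02:00 UTC − 1h30m = 00:30 Casium Sector.

00:30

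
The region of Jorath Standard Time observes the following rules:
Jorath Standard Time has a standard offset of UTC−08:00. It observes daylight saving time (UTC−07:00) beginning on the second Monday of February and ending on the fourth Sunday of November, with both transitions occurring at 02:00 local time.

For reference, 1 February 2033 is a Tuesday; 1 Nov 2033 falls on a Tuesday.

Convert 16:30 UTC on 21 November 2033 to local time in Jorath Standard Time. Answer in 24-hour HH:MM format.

09:30

1 February 2033 is a Tuesday, so the first Monday is February 7 and the second is February 14.
1 November 2033 is a Tuesday, so the first Sunday is November 6 and the fourth is November 27.
At the standard offset (UTC−08:00), 16:30 UTC − 8h = 08:30 Jorath Standard Time standard time.
The standard-time date in Jorath Standard Time, 21 November 2033, lies within the daylight-saving period (14 February – 27 November), so Jorath Standard Time is on daylight time, UTC−07:00.
16:30 UTC − 7h = 09:30 local.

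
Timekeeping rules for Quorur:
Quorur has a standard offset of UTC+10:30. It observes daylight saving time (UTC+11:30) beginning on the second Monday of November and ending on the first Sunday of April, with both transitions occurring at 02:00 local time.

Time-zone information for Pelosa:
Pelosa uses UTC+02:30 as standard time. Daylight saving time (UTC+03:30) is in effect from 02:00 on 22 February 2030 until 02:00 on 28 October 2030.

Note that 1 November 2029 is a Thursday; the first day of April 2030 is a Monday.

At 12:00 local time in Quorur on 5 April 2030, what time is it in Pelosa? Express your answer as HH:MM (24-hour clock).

1 November 2029 is a Thursday, so the first Monday is November 5 and the second is November 12.
1 April 2030 is a Monday, so the first Sunday is April 7.
Daylight saving runs 12 November 2029 – 7 April 2030; 5 April 2030 is inside that window, so Quorur is at UTC+11:30.
12:00 Quorur − 11h30m = 00:30 UTC.
At the standard offset (UTC+02:30), 00:30 UTC + 2h30m = 03:00 Pelosa standard time.
The standard-time date in Pelosa, 5 April 2030, falls between 22 February and 28 October, so daylight saving is in effect and Pelosa is at UTC+03:30.
00:30 UTC + 3h30m = 04:00 Pelosa.

04:00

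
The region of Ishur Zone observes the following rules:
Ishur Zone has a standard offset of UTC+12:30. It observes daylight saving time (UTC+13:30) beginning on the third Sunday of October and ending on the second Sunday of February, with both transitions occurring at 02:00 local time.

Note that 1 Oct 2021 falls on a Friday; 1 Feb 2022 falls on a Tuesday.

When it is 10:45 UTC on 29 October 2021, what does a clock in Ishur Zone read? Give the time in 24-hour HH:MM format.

00:15

1 October 2021 is a Friday, so the first Sunday is October 3 and the third is October 17.
1 February 2022 is a Tuesday, so the first Sunday is February 6 and the second is February 13.
At the standard offset (UTC+12:30), 10:45 UTC + 12h30m = 23:15 Ishur Zone standard time.
The standard-time date in Ishur Zone, 29 October 2021, falls between 17 October 2021 and 13 February 2022, so daylight saving is in effect and Ishur Zone is at UTC+13:30.
10:45 UTC + 13h30m = 00:15 local (rolling into the next day, 30 October 2021).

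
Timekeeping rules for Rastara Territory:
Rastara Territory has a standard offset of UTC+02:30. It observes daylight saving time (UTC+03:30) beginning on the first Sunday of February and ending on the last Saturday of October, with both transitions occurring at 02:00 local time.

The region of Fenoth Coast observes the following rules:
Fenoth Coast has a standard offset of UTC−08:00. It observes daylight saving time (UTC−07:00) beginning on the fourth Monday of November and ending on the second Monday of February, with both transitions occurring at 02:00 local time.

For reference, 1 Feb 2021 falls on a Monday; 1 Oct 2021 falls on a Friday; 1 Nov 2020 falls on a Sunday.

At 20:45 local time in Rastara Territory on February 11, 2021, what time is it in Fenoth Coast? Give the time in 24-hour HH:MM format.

1 February 2021 is a Monday, so the first Sunday is February 7.
1 October 2021 is a Friday, so Saturdays fall on 2, 9, 16, 23, 30; the last is October 30.
Daylight saving runs 7 February – 30 October; February 11, 2021 is inside that window, so Rastara Territory is at UTC+03:30.
20:45 Rastara Territory − 3h30m = 17:15 UTC.
1 November 2020 is a Sunday, so the first Monday is November 2 and the fourth is November 23.
1 February 2021 is a Monday, so the first Monday is February 1 and the second is February 8.
At the standard offset (UTC−08:00), 17:15 UTC − 8h = 09:15 Fenoth Coast standard time.
Daylight saving runs 23 November 2020 – 8 February 2021; the standard-time date in Fenoth Coast, February 11, 2021, is outside that window, so Fenoth Coast is on standard time at UTC−08:00.
17:15 UTC − 8h = 09:15 Fenoth Coast.

09:15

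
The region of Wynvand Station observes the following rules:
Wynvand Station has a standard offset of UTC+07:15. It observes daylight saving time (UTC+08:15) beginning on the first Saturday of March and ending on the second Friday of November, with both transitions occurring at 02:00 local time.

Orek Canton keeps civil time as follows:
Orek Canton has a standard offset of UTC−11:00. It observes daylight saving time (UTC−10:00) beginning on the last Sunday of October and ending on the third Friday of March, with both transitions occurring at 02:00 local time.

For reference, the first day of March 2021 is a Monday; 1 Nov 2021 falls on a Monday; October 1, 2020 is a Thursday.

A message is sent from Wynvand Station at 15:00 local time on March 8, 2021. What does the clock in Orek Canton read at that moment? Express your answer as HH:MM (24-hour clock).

20:45

1 March 2021 is a Monday, so the first Saturday is March 6.
1 November 2021 is a Monday, so the first Friday is November 5 and the second is November 12.
March 8, 2021 falls between 6 March and 12 November, so daylight saving is in effect and Wynvand Station is at UTC+08:15.
15:00 Wynvand Station − 8h15m = 06:45 UTC.
1 October 2020 is a Thursday, so Sundays fall on 4, 11, 18, 25; the last is October 25.
1 March 2021 is a Monday, so the first Friday is March 5 and the third is March 19.
At the standard offset (UTC−11:00), 06:45 UTC − 11h = 19:45 Orek Canton standard time (rolling into the previous day, 7 March 2021).
The standard-time date in Orek Canton, March 7, 2021, lies within the daylight-saving period (25 October 2020 – 19 March 2021), so Orek Canton is on daylight time, UTC−10:00.
06:45 UTC − 10h = 20:45 Orek Canton (rolling into the previous day, 7 March 2021).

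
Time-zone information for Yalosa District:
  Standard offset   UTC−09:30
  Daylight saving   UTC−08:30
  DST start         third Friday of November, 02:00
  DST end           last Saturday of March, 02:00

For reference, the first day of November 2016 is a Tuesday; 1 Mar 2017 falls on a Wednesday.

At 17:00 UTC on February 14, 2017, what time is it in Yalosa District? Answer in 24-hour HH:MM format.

08:30

1 November 2016 is a Tuesday, so the first Friday is November 4 and the third is November 18.
1 March 2017 is a Wednesday, so Saturdays fall on 4, 11, 18, 25; the last is March 25.
At the standard offset (UTC−09:30), 17:00 UTC − 9h30m = 07:30 Yalosa District standard time.
The standard-time date in Yalosa District, February 14, 2017, falls between 18 November 2016 and 25 March 2017, so daylight saving is in effect and Yalosa District is at UTC−08:30.
17:00 UTC − 8h30m = 08:30 local.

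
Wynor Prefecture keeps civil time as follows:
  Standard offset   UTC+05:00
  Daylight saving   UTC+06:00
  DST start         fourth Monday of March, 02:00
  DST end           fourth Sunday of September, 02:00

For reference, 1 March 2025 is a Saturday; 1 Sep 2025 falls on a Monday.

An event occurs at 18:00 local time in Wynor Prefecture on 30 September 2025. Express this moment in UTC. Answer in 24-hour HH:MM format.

13:00

1 March 2025 is a Saturday, so the first Monday is March 3 and the fourth is March 24.
1 September 2025 is a Monday, so the first Sunday is September 7 and the fourth is September 28.
30 September 2025 is outside the daylight-saving period (24 March – 28 September), so Wynor Prefecture is on standard time, UTC+05:00.
18:00 local − 5h = 13:00 UTC.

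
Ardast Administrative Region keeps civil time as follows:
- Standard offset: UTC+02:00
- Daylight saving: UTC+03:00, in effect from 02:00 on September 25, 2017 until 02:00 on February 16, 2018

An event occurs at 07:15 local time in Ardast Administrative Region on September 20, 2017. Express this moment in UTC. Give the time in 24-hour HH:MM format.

September 20, 2017 is outside the daylight-saving period (25 September 2017 – 16 February 2018), so Ardast Administrative Region is on standard time, UTC+02:00.
07:15 local − 2h = 05:15 UTC.

05:15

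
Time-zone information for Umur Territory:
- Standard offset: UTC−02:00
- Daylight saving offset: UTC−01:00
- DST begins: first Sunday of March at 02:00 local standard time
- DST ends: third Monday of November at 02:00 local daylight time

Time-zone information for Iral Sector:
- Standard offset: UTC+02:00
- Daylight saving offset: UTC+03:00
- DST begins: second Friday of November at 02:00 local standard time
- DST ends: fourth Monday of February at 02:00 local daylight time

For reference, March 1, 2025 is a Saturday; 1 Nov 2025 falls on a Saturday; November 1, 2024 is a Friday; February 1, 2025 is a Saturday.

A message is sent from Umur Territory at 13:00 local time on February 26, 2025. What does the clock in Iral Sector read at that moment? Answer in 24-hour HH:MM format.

1 March 2025 is a Saturday, so the first Sunday is March 2.
1 November 2025 is a Saturday, so the first Monday is November 3 and the third is November 17.
Daylight saving runs 2 March – 17 November; February 26, 2025 is outside that window, so Umur Territory is on standard time at UTC−02:00.
13:00 Umur Territory + 2h = 15:00 UTC.
1 November 2024 is a Friday, so the first Friday is November 1 and the second is November 8.
1 February 2025 is a Saturday, so the first Monday is February 3 and the fourth is February 24.
At the standard offset (UTC+02:00), 15:00 UTC + 2h = 17:00 Iral Sector standard time.
The standard-time date in Iral Sector, February 26, 2025, is outside the daylight-saving period (8 November 2024 – 24 February 2025), so Iral Sector is on standard time, UTC+02:00.
15:00 UTC + 2h = 17:00 Iral Sector.

17:00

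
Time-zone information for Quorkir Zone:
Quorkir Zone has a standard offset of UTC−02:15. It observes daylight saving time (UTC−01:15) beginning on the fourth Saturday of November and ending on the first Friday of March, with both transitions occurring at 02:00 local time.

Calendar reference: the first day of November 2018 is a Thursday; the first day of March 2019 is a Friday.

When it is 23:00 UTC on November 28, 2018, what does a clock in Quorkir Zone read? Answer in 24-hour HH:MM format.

1 November 2018 is a Thursday, so the first Saturday is November 3 and the fourth is November 24.
1 March 2019 is a Friday, so the first Friday is March 1.
At the standard offset (UTC−02:15), 23:00 UTC − 2h15m = 20:45 Quorkir Zone standard time.
The standard-time date in Quorkir Zone, November 28, 2018, lies within the daylight-saving period (24 November 2018 – 1 March 2019), so Quorkir Zone is on daylight time, UTC−01:15.
23:00 UTC − 1h15m = 21:45 local.

21:45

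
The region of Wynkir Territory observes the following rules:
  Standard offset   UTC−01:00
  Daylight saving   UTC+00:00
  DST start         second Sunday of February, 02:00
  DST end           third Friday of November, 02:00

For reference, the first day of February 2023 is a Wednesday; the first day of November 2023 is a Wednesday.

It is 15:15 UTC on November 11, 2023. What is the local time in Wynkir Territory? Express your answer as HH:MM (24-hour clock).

15:15

1 February 2023 is a Wednesday, so the first Sunday is February 5 and the second is February 12.
1 November 2023 is a Wednesday, so the first Friday is November 3 and the third is November 17.
At the standard offset (UTC−01:00), 15:15 UTC − 1h = 14:15 Wynkir Territory standard time.
Daylight saving runs 12 February – 17 November; the standard-time date in Wynkir Territory, November 11, 2023, is inside that window, so Wynkir Territory is at UTC+00:00.
15:15 UTC + 0h = 15:15 local.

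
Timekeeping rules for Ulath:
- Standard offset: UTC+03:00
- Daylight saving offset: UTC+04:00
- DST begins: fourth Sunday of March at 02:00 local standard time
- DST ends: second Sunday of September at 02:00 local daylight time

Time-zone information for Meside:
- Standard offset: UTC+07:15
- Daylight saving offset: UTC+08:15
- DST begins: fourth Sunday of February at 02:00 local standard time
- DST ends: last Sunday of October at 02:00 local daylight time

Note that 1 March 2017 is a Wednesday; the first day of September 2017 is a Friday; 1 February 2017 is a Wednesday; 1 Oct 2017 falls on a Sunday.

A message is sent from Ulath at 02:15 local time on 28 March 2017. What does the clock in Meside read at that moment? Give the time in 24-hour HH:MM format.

06:30

1 March 2017 is a Wednesday, so the first Sunday is March 5 and the fourth is March 26.
1 September 2017 is a Friday, so the first Sunday is September 3 and the second is September 10.
28 March 2017 falls between 26 March and 10 September, so daylight saving is in effect and Ulath is at UTC+04:00.
02:15 Ulath − 4h = 22:15 UTC (rolling into the previous day, 27 March 2017).
1 February 2017 is a Wednesday, so the first Sunday is February 5 and the fourth is February 26.
1 October 2017 is a Sunday, so Sundays fall on 1, 8, 15, 22, 29; the last is October 29.
At the standard offset (UTC+07:15), 22:15 UTC + 7h15m = 05:30 Meside standard time (rolling into the next day, 28 March 2017).
The standard-time date in Meside, 28 March 2017, falls between 26 February and 29 October, so daylight saving is in effect and Meside is at UTC+08:15.
22:15 UTC + 8h15m = 06:30 Meside (rolling into the next day, 28 March 2017).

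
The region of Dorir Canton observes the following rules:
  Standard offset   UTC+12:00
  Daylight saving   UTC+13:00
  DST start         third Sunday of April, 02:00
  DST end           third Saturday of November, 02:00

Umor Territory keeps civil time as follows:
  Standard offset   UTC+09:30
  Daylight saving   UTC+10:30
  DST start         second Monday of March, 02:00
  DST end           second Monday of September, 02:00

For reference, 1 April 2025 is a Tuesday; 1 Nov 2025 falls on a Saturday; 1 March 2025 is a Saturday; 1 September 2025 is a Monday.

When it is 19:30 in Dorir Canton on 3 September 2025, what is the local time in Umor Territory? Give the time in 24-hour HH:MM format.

1 April 2025 is a Tuesday, so the first Sunday is April 6 and the third is April 20.
1 November 2025 is a Saturday, so the first Saturday is November 1 and the third is November 15.
3 September 2025 lies within the daylight-saving period (20 April – 15 November), so Dorir Canton is on daylight time, UTC+13:00.
19:30 Dorir Canton − 13h = 06:30 UTC.
1 March 2025 is a Saturday, so the first Monday is March 3 and the second is March 10.
1 September 2025 is a Monday, so the first Monday is September 1 and the second is September 8.
At the standard offset (UTC+09:30), 06:30 UTC + 9h30m = 16:00 Umor Territory standard time.
The standard-time date in Umor Territory, 3 September 2025, lies within the daylight-saving period (10 March – 8 September), so Umor Territory is on daylight time, UTC+10:30.
06:30 UTC + 10h30m = 17:00 Umor Territory.

17:00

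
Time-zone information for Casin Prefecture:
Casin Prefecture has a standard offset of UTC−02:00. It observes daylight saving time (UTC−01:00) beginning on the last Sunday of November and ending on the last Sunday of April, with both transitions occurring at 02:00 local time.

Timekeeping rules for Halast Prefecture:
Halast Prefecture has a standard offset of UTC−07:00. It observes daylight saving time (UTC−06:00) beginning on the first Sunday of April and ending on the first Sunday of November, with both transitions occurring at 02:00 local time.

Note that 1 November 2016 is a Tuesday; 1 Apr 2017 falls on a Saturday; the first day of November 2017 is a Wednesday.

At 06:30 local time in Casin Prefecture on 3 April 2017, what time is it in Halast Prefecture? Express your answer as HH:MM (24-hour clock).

1 November 2016 is a Tuesday, so Sundays fall on 6, 13, 20, 27; the last is November 27.
1 April 2017 is a Saturday, so Sundays fall on 2, 9, 16, 23, 30; the last is April 30.
3 April 2017 lies within the daylight-saving period (27 November 2016 – 30 April 2017), so Casin Prefecture is on daylight time, UTC−01:00.
06:30 Casin Prefecture + 1h = 07:30 UTC.
1 April 2017 is a Saturday, so the first Sunday is April 2.
1 November 2017 is a Wednesday, so the first Sunday is November 5.
At the standard offset (UTC−07:00), 07:30 UTC − 7h = 00:30 Halast Prefecture standard time.
The standard-time date in Halast Prefecture, 3 April 2017, lies within the daylight-saving period (2 April – 5 November), so Halast Prefecture is on daylight time, UTC−06:00.
07:30 UTC − 6h = 01:30 Halast Prefecture.

01:30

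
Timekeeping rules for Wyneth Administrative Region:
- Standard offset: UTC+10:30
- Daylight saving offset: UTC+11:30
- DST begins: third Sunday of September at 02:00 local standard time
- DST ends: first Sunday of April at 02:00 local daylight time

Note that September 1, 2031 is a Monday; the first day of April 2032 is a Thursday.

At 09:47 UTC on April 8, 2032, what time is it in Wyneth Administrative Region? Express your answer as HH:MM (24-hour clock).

1 September 2031 is a Monday, so the first Sunday is September 7 and the third is September 21.
1 April 2032 is a Thursday, so the first Sunday is April 4.
At the standard offset (UTC+10:30), 09:47 UTC + 10h30m = 20:17 Wyneth Administrative Region standard time.
The standard-time date in Wyneth Administrative Region, April 8, 2032, does not fall between 21 September 2031 and 4 April 2032, so daylight saving is not in effect and Wyneth Administrative Region is at UTC+10:30.
09:47 UTC + 10h30m = 20:17 local.

20:17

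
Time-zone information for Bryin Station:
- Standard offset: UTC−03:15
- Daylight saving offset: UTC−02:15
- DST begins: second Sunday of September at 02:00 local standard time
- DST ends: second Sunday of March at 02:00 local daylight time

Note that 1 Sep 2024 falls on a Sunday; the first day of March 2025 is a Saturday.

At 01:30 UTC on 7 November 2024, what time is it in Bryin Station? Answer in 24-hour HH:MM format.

1 September 2024 is a Sunday, so the first Sunday is September 1 and the second is September 8.
1 March 2025 is a Saturday, so the first Sunday is March 2 and the second is March 9.
At the standard offset (UTC−03:15), 01:30 UTC − 3h15m = 22:15 Bryin Station standard time (rolling into the previous day, 6 November 2024).
The standard-time date in Bryin Station, 6 November 2024, falls between 8 September 2024 and 9 March 2025, so daylight saving is in effect and Bryin Station is at UTC−02:15.
01:30 UTC − 2h15m = 23:15 local (rolling into the previous day, 6 November 2024).

23:15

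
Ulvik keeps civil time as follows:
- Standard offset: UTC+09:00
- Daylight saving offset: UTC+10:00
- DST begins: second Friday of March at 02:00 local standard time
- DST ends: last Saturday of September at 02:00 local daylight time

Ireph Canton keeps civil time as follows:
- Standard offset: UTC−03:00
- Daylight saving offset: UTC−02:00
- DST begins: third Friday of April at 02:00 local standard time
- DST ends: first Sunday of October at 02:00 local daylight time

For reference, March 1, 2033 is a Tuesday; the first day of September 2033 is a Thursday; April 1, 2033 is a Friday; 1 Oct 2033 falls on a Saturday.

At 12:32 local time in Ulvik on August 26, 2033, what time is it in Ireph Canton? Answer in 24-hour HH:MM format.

00:32

1 March 2033 is a Tuesday, so the first Friday is March 4 and the second is March 11.
1 September 2033 is a Thursday, so Saturdays fall on 3, 10, 17, 24; the last is September 24.
August 26, 2033 lies within the daylight-saving period (11 March – 24 September), so Ulvik is on daylight time, UTC+10:00.
12:32 Ulvik − 10h = 02:32 UTC.
1 April 2033 is a Friday, so the first Friday is April 1 and the third is April 15.
1 October 2033 is a Saturday, so the first Sunday is October 2.
At the standard offset (UTC−03:00), 02:32 UTC − 3h = 23:32 Ireph Canton standard time (rolling into the previous day, 25 August 2033).
The standard-time date in Ireph Canton, August 25, 2033, falls between 15 April and 2 October, so daylight saving is in effect and Ireph Canton is at UTC−02:00.
02:32 UTC − 2h = 00:32 Ireph Canton.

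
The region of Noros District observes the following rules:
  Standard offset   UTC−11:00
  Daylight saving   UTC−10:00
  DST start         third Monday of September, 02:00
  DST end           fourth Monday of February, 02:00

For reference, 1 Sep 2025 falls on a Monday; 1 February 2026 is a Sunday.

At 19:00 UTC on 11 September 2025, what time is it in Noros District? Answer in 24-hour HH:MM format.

08:00

1 September 2025 is a Monday, so the first Monday is September 1 and the third is September 15.
1 February 2026 is a Sunday, so the first Monday is February 2 and the fourth is February 23.
At the standard offset (UTC−11:00), 19:00 UTC − 11h = 08:00 Noros District standard time.
The standard-time date in Noros District, 11 September 2025, is outside the daylight-saving period (15 September 2025 – 23 February 2026), so Noros District is on standard time, UTC−11:00.
19:00 UTC − 11h = 08:00 local.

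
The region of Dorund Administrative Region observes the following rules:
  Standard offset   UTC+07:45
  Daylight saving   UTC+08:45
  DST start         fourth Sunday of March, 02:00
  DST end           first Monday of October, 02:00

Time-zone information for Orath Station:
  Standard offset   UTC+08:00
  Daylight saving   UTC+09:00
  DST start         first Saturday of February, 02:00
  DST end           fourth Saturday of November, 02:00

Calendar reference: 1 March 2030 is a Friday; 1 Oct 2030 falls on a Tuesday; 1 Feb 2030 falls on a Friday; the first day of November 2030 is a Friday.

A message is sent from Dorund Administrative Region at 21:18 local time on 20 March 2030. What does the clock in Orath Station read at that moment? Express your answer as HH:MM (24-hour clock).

1 March 2030 is a Friday, so the first Sunday is March 3 and the fourth is March 24.
1 October 2030 is a Tuesday, so the first Monday is October 7.
Daylight saving runs 24 March – 7 October; 20 March 2030 is outside that window, so Dorund Administrative Region is on standard time at UTC+07:45.
21:18 Dorund Administrative Region − 7h45m = 13:33 UTC.
1 February 2030 is a Friday, so the first Saturday is February 2.
1 November 2030 is a Friday, so the first Saturday is November 2 and the fourth is November 23.
At the standard offset (UTC+08:00), 13:33 UTC + 8h = 21:33 Orath Station standard time.
The standard-time date in Orath Station, 20 March 2030, lies within the daylight-saving period (2 February – 23 November), so Orath Station is on daylight time, UTC+09:00.
13:33 UTC + 9h = 22:33 Orath Station.

22:33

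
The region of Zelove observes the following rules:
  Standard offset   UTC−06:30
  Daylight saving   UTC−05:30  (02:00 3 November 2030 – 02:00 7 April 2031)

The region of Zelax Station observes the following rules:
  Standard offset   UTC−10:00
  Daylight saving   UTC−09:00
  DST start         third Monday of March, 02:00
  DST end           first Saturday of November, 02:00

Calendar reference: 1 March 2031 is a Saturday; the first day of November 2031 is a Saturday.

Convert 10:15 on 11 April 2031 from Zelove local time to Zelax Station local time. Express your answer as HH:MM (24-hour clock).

07:45

Daylight saving runs 3 November 2030 – 7 April 2031; 11 April 2031 is outside that window, so Zelove is on standard time at UTC−06:30.
10:15 Zelove + 6h30m = 16:45 UTC.
1 March 2031 is a Saturday, so the first Monday is March 3 and the third is March 17.
1 November 2031 is a Saturday, so the first Saturday is November 1.
At the standard offset (UTC−10:00), 16:45 UTC − 10h = 06:45 Zelax Station standard time.
Daylight saving runs 17 March – 1 November; the standard-time date in Zelax Station, 11 April 2031, is inside that window, so Zelax Station is at UTC−09:00.
16:45 UTC − 9h = 07:45 Zelax Station.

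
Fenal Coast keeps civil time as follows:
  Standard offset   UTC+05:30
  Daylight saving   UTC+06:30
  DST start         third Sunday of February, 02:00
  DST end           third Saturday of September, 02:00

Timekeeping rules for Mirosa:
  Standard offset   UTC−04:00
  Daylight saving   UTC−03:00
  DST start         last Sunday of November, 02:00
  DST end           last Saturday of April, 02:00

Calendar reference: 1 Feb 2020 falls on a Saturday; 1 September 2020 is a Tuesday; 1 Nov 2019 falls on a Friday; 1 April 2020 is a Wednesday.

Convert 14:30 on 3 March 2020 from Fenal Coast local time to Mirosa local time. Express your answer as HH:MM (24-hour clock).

1 February 2020 is a Saturday, so the first Sunday is February 2 and the third is February 16.
1 September 2020 is a Tuesday, so the first Saturday is September 5 and the third is September 19.
Daylight saving runs 16 February – 19 September; 3 March 2020 is inside that window, so Fenal Coast is at UTC+06:30.
14:30 Fenal Coast − 6h30m = 08:00 UTC.
1 November 2019 is a Friday, so Sundays fall on 3, 10, 17, 24; the last is November 24.
1 April 2020 is a Wednesday, so Saturdays fall on 4, 11, 18, 25; the last is April 25.
At the standard offset (UTC−04:00), 08:00 UTC − 4h = 04:00 Mirosa standard time.
The standard-time date in Mirosa, 3 March 2020, falls between 24 November 2019 and 25 April 2020, so daylight saving is in effect and Mirosa is at UTC−03:00.
08:00 UTC − 3h = 05:00 Mirosa.

05:00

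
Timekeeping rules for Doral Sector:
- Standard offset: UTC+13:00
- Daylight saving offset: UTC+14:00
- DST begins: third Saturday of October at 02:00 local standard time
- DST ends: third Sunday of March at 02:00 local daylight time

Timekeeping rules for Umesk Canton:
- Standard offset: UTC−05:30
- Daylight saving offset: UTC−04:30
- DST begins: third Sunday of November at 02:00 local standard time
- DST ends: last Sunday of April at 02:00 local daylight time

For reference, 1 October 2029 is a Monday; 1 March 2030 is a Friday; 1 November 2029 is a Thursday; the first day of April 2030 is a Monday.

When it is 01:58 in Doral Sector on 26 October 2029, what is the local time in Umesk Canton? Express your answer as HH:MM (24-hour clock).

06:28

1 October 2029 is a Monday, so the first Saturday is October 6 and the third is October 20.
1 March 2030 is a Friday, so the first Sunday is March 3 and the third is March 17.
Daylight saving runs 20 October 2029 – 17 March 2030; 26 October 2029 is inside that window, so Doral Sector is at UTC+14:00.
01:58 Doral Sector − 14h = 11:58 UTC (rolling into the previous day, 25 October 2029).
1 November 2029 is a Thursday, so the first Sunday is November 4 and the third is November 18.
1 April 2030 is a Monday, so Sundays fall on 7, 14, 21, 28; the last is April 28.
At the standard offset (UTC−05:30), 11:58 UTC − 5h30m = 06:28 Umesk Canton standard time.
Daylight saving runs 18 November 2029 – 28 April 2030; the standard-time date in Umesk Canton, 25 October 2029, is outside that window, so Umesk Canton is on standard time at UTC−05:30.
11:58 UTC − 5h30m = 06:28 Umesk Canton.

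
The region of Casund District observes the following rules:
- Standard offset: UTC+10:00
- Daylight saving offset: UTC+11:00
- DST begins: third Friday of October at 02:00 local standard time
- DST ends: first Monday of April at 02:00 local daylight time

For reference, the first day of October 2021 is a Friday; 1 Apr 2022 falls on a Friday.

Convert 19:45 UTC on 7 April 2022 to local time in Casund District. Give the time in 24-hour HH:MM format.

1 October 2021 is a Friday, so the first Friday is October 1 and the third is October 15.
1 April 2022 is a Friday, so the first Monday is April 4.
At the standard offset (UTC+10:00), 19:45 UTC + 10h = 05:45 Casund District standard time (rolling into the next day, 8 April 2022).
The standard-time date in Casund District, 8 April 2022, is outside the daylight-saving period (15 October 2021 – 4 April 2022), so Casund District is on standard time, UTC+10:00.
19:45 UTC + 10h = 05:45 local (rolling into the next day, 8 April 2022).

05:45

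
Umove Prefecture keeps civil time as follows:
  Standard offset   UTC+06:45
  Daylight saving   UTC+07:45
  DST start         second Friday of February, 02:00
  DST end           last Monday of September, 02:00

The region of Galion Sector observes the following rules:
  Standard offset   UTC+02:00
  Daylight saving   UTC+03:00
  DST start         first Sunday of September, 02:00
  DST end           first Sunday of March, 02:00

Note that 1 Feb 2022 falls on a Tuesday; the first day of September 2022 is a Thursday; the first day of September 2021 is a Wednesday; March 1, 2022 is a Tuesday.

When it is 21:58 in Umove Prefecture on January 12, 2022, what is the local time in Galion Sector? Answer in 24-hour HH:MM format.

18:13

1 February 2022 is a Tuesday, so the first Friday is February 4 and the second is February 11.
1 September 2022 is a Thursday, so Mondays fall on 5, 12, 19, 26; the last is September 26.
January 12, 2022 is outside the daylight-saving period (11 February – 26 September), so Umove Prefecture is on standard time, UTC+06:45.
21:58 Umove Prefecture − 6h45m = 15:13 UTC.
1 September 2021 is a Wednesday, so the first Sunday is September 5.
1 March 2022 is a Tuesday, so the first Sunday is March 6.
At the standard offset (UTC+02:00), 15:13 UTC + 2h = 17:13 Galion Sector standard time.
Daylight saving runs 5 September 2021 – 6 March 2022; the standard-time date in Galion Sector, January 12, 2022, is inside that window, so Galion Sector is at UTC+03:00.
15:13 UTC + 3h = 18:13 Galion Sector.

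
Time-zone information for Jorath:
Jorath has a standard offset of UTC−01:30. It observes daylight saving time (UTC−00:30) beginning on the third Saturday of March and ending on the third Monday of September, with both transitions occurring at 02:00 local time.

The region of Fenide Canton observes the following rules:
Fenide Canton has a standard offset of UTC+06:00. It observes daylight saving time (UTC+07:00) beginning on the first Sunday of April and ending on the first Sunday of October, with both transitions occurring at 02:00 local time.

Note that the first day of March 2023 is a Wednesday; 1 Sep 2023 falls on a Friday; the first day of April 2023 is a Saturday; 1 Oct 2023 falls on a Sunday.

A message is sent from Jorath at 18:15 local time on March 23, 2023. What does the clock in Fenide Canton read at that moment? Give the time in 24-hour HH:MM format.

00:45

1 March 2023 is a Wednesday, so the first Saturday is March 4 and the third is March 18.
1 September 2023 is a Friday, so the first Monday is September 4 and the third is September 18.
March 23, 2023 falls between 18 March and 18 September, so daylight saving is in effect and Jorath is at UTC−00:30.
18:15 Jorath + 0h30m = 18:45 UTC.
1 April 2023 is a Saturday, so the first Sunday is April 2.
1 October 2023 is a Sunday, so the first Sunday is October 1.
At the standard offset (UTC+06:00), 18:45 UTC + 6h = 00:45 Fenide Canton standard time (rolling into the next day, 24 March 2023).
The standard-time date in Fenide Canton, March 24, 2023, does not fall between 2 April and 1 October, so daylight saving is not in effect and Fenide Canton is at UTC+06:00.
18:45 UTC + 6h = 00:45 Fenide Canton (rolling into the next day, 24 March 2023).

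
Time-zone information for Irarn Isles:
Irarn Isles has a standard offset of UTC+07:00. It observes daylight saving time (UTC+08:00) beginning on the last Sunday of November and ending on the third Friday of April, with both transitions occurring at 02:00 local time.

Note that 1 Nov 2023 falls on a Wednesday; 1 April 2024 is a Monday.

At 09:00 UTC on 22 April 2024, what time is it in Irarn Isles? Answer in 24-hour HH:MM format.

1 November 2023 is a Wednesday, so Sundays fall on 5, 12, 19, 26; the last is November 26.
1 April 2024 is a Monday, so the first Friday is April 5 and the third is April 19.
At the standard offset (UTC+07:00), 09:00 UTC + 7h = 16:00 Irarn Isles standard time.
The standard-time date in Irarn Isles, 22 April 2024, does not fall between 26 November 2023 and 19 April 2024, so daylight saving is not in effect and Irarn Isles is at UTC+07:00.
09:00 UTC + 7h = 16:00 local.

16:00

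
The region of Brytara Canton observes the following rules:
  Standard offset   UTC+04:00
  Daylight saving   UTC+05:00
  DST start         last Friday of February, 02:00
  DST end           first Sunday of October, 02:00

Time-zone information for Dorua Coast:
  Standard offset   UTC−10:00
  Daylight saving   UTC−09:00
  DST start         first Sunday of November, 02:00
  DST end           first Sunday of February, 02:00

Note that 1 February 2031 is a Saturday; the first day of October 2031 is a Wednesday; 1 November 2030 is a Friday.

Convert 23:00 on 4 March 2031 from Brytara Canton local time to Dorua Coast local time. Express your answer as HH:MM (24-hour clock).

08:00

1 February 2031 is a Saturday, so Fridays fall on 7, 14, 21, 28; the last is February 28.
1 October 2031 is a Wednesday, so the first Sunday is October 5.
Daylight saving runs 28 February – 5 October; 4 March 2031 is inside that window, so Brytara Canton is at UTC+05:00.
23:00 Brytara Canton − 5h = 18:00 UTC.
1 November 2030 is a Friday, so the first Sunday is November 3.
1 February 2031 is a Saturday, so the first Sunday is February 2.
At the standard offset (UTC−10:00), 18:00 UTC − 10h = 08:00 Dorua Coast standard time.
The standard-time date in Dorua Coast, 4 March 2031, does not fall between 3 November 2030 and 2 February 2031, so daylight saving is not in effect and Dorua Coast is at UTC−10:00.
18:00 UTC − 10h = 08:00 Dorua Coast.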